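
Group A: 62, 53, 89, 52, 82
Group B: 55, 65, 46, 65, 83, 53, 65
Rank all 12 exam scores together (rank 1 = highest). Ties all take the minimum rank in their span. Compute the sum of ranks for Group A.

Sorted (descending): 89, 83, 82, 65, 65, 65, 62, 55, 53, 53, 52, 46
The 3 values of 65 occupy positions 4–6 → each gets rank 4.
The 2 values of 53 occupy positions 9–10 → each gets rank 9.
Group A values → pooled ranks: 62→7, 53→9, 89→1, 52→11, 82→3
Rank sum = 7 + 9 + 1 + 11 + 3 = 31

31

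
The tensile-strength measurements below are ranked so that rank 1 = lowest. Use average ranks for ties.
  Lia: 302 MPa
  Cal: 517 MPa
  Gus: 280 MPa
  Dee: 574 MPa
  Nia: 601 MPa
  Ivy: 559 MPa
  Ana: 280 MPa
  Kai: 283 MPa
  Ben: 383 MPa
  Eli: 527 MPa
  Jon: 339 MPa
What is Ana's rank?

1.5

Sorted (ascending): 280, 280, 283, 302, 339, 383, 517, 527, 559, 574, 601
The 2 values of 280 occupy positions 1–2 → average rank (1+2)/2 = 1.5.
Ana has value 280 MPa → rank 1.5.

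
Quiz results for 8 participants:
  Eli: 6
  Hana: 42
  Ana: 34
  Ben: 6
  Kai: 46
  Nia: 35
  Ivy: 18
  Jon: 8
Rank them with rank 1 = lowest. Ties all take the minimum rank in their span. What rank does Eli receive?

1

Sorted (ascending): 6, 6, 8, 18, 34, 35, 42, 46
The 2 values of 6 occupy positions 1–2 → each gets rank 1.
Eli has value 6 → rank 1.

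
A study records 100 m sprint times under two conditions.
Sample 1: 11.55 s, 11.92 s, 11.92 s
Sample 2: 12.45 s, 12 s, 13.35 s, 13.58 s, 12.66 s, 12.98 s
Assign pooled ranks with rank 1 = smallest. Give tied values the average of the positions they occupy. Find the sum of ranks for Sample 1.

Sorted (ascending): 11.55, 11.92, 11.92, 12, 12.45, 12.66, 12.98, 13.35, 13.58
The 2 values of 11.92 occupy positions 2–3 → average rank (2+3)/2 = 2.5.
Sample 1 values → pooled ranks: 11.55→1, 11.92→2.5, 11.92→2.5
Rank sum = 1 + 2.5 + 2.5 = 6

6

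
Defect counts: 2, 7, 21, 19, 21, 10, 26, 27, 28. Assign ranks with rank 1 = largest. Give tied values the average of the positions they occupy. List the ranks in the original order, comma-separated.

Sorted (descending): 28, 27, 26, 21, 21, 19, 10, 7, 2
The 2 values of 21 occupy positions 4–5 → average rank (4+5)/2 = 4.5.

9, 8, 4.5, 6, 4.5, 7, 3, 2, 1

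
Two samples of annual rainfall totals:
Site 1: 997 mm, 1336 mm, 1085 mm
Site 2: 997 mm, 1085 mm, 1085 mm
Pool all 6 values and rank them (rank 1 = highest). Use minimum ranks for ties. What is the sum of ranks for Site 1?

Sorted (descending): 1336, 1085, 1085, 1085, 997, 997
The 3 values of 1085 occupy positions 2–4 → each gets rank 2.
The 2 values of 997 occupy positions 5–6 → each gets rank 5.
Site 1 values → pooled ranks: 997→5, 1336→1, 1085→2
Rank sum = 5 + 1 + 2 = 8

8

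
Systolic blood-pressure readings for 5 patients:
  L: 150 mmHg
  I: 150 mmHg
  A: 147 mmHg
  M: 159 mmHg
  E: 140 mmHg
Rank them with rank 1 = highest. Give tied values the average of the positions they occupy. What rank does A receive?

Sorted (descending): 159, 150, 150, 147, 140
The 2 values of 150 occupy positions 2–3 → average rank (2+3)/2 = 2.5.
A has value 147 mmHg → rank 4.

4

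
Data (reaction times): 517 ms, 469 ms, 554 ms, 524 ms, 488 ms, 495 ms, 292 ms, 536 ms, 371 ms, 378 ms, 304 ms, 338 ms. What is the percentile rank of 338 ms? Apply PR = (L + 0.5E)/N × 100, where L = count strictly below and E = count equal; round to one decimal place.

20.8

N = 12.
Strictly below 338: 2. Equal to 338: 1.
PR = (2 + 0.5·1)/12 × 100 = 20.8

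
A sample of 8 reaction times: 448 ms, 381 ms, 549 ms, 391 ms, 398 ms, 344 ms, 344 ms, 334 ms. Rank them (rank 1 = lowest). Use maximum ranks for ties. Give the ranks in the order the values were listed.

7, 4, 8, 5, 6, 3, 3, 1

Sorted (ascending): 334, 344, 344, 381, 391, 398, 448, 549
The 2 values of 344 occupy positions 2–3 → each gets rank 3.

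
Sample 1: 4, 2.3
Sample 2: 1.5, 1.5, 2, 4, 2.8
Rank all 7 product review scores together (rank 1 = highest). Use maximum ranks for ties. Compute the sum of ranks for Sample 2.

Sorted (descending): 4, 4, 2.8, 2.3, 2, 1.5, 1.5
The 2 values of 4 occupy positions 1–2 → each gets rank 2.
The 2 values of 1.5 occupy positions 6–7 → each gets rank 7.
Sample 2 values → pooled ranks: 1.5→7, 1.5→7, 2→5, 4→2, 2.8→3
Rank sum = 7 + 7 + 5 + 2 + 3 = 24

24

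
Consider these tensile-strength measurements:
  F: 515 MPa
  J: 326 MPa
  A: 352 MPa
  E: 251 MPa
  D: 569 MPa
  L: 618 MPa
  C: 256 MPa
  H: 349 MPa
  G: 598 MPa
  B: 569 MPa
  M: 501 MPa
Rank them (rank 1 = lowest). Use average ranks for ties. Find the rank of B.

Sorted (ascending): 251, 256, 326, 349, 352, 501, 515, 569, 569, 598, 618
The 2 values of 569 occupy positions 8–9 → average rank (8+9)/2 = 8.5.
B has value 569 MPa → rank 8.5.

8.5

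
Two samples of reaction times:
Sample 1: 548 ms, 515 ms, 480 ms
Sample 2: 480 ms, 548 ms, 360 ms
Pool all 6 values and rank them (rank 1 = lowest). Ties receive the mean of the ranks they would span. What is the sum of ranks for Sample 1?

Sorted (ascending): 360, 480, 480, 515, 548, 548
The 2 values of 480 occupy positions 2–3 → average rank (2+3)/2 = 2.5.
The 2 values of 548 occupy positions 5–6 → average rank (5+6)/2 = 5.5.
Sample 1 values → pooled ranks: 548→5.5, 515→4, 480→2.5
Rank sum = 5.5 + 4 + 2.5 = 12

12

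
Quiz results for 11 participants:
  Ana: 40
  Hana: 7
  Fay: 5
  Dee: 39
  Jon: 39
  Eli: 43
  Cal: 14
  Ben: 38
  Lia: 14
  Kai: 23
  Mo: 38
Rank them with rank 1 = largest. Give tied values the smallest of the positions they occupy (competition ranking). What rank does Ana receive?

Sorted (descending): 43, 40, 39, 39, 38, 38, 23, 14, 14, 7, 5
The 2 values of 39 occupy positions 3–4 → each gets rank 3.
The 2 values of 38 occupy positions 5–6 → each gets rank 5.
The 2 values of 14 occupy positions 8–9 → each gets rank 8.
Ana has value 40 → rank 2.

2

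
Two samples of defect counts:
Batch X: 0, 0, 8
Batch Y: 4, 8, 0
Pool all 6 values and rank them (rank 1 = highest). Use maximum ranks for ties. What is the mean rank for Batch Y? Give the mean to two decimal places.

3.67

Sorted (descending): 8, 8, 4, 0, 0, 0
The 2 values of 8 occupy positions 1–2 → each gets rank 2.
The 3 values of 0 occupy positions 4–6 → each gets rank 6.
Batch Y values → pooled ranks: 4→3, 8→2, 0→6
Mean rank = (3 + 2 + 6) / 3 = 3.67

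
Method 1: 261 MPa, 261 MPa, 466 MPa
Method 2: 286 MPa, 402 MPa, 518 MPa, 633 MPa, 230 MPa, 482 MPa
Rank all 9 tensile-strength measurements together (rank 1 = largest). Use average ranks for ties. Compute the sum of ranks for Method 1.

Sorted (descending): 633, 518, 482, 466, 402, 286, 261, 261, 230
The 2 values of 261 occupy positions 7–8 → average rank (7+8)/2 = 7.5.
Method 1 values → pooled ranks: 261→7.5, 261→7.5, 466→4
Rank sum = 7.5 + 7.5 + 4 = 19

19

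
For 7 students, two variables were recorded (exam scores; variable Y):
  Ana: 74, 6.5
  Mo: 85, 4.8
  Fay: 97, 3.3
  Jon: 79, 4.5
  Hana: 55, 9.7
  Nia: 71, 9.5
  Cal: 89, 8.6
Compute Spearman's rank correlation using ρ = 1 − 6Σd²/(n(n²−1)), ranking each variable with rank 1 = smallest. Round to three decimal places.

Ranks of variable 1: 3, 5, 7, 4, 1, 2, 6
Ranks of variable 2: 4, 3, 1, 2, 7, 6, 5
d = r₁ − r₂: -1, 2, 6, 2, -6, -4, 1
d²: 1, 4, 36, 4, 36, 16, 1; Σd² = 98
ρ = 1 − 6·98/(7·48) = 1 − 588/336 = -0.750

-0.750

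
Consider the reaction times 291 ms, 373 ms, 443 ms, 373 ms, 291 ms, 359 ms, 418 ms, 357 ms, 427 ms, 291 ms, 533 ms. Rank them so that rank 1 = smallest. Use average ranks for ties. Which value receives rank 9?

427

Sorted (ascending): 291, 291, 291, 357, 359, 373, 373, 418, 427, 443, 533
The 3 values of 291 occupy positions 1–3 → average rank 2.
The 2 values of 373 occupy positions 6–7 → average rank (6+7)/2 = 6.5.
Rank 9 → value 427.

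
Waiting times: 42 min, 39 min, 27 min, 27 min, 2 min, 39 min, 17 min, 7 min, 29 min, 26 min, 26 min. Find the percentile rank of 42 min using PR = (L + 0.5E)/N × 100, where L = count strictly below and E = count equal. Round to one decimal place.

95.5

N = 11.
Strictly below 42: 10. Equal to 42: 1.
PR = (10 + 0.5·1)/11 × 100 = 95.5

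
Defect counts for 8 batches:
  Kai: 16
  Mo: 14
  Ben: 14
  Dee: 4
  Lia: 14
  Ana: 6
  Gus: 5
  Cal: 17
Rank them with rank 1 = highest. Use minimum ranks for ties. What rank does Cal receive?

Sorted (descending): 17, 16, 14, 14, 14, 6, 5, 4
The 3 values of 14 occupy positions 3–5 → each gets rank 3.
Cal has value 17 → rank 1.

1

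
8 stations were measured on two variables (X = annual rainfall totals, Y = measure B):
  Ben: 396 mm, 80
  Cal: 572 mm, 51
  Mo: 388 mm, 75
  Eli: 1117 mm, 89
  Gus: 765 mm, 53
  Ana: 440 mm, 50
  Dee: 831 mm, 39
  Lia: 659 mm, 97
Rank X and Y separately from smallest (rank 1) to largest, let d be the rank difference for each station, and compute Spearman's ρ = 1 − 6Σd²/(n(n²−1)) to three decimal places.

Ranks of variable 1: 2, 4, 1, 8, 6, 3, 7, 5
Ranks of variable 2: 6, 3, 5, 7, 4, 2, 1, 8
d = r₁ − r₂: -4, 1, -4, 1, 2, 1, 6, -3
d²: 16, 1, 16, 1, 4, 1, 36, 9; Σd² = 84
ρ = 1 − 6·84/(8·63) = 1 − 504/504 = 0.000

0.000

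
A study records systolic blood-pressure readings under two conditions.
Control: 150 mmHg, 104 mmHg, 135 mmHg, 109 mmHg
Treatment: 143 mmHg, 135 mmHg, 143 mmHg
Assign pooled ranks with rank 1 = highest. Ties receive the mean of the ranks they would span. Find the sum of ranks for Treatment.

9.5

Sorted (descending): 150, 143, 143, 135, 135, 109, 104
The 2 values of 143 occupy positions 2–3 → average rank (2+3)/2 = 2.5.
The 2 values of 135 occupy positions 4–5 → average rank (4+5)/2 = 4.5.
Treatment values → pooled ranks: 143→2.5, 135→4.5, 143→2.5
Rank sum = 2.5 + 4.5 + 2.5 = 9.5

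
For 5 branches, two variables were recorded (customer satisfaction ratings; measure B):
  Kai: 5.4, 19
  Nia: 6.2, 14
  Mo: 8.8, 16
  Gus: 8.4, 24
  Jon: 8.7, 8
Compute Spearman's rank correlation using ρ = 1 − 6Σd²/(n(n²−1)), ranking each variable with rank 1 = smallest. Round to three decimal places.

Ranks of variable 1: 1, 2, 5, 3, 4
Ranks of variable 2: 4, 2, 3, 5, 1
d = r₁ − r₂: -3, 0, 2, -2, 3
d²: 9, 0, 4, 4, 9; Σd² = 26
ρ = 1 − 6·26/(5·24) = 1 − 156/120 = -0.300

-0.300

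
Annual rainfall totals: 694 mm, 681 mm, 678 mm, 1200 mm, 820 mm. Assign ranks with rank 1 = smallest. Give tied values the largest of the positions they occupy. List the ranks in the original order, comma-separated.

Sorted (ascending): 678, 681, 694, 820, 1200
No ties — each value takes its position as its rank.

3, 2, 1, 5, 4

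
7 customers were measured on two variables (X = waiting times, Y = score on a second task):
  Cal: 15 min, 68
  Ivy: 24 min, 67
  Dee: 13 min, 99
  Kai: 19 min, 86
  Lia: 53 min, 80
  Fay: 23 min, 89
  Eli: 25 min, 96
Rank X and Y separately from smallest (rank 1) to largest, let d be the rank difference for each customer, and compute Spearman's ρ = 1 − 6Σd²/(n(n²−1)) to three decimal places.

Ranks of variable 1: 2, 5, 1, 3, 7, 4, 6
Ranks of variable 2: 2, 1, 7, 4, 3, 5, 6
d = r₁ − r₂: 0, 4, -6, -1, 4, -1, 0
d²: 0, 16, 36, 1, 16, 1, 0; Σd² = 70
ρ = 1 − 6·70/(7·48) = 1 − 420/336 = -0.250

-0.250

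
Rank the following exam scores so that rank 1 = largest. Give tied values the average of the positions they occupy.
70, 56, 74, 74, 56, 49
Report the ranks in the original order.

Sorted (descending): 74, 74, 70, 56, 56, 49
The 2 values of 74 occupy positions 1–2 → average rank (1+2)/2 = 1.5.
The 2 values of 56 occupy positions 4–5 → average rank (4+5)/2 = 4.5.

3, 4.5, 1.5, 1.5, 4.5, 6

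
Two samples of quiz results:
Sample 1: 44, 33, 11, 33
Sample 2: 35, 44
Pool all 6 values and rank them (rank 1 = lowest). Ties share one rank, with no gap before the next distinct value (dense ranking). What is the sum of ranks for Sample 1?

Sorted (ascending): 11, 33, 33, 35, 44, 44
The 2 values of 33 share dense rank 2.
The 2 values of 44 share dense rank 4.
Remaining distinct values take the next consecutive integers.
Sample 1 values → pooled ranks: 44→4, 33→2, 11→1, 33→2
Rank sum = 4 + 2 + 1 + 2 = 9

9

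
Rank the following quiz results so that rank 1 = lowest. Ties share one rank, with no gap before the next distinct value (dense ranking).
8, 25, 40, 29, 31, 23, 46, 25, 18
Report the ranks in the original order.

Sorted (ascending): 8, 18, 23, 25, 25, 29, 31, 40, 46
The 2 values of 25 share dense rank 4.
Remaining distinct values take the next consecutive integers.

1, 4, 7, 5, 6, 3, 8, 4, 2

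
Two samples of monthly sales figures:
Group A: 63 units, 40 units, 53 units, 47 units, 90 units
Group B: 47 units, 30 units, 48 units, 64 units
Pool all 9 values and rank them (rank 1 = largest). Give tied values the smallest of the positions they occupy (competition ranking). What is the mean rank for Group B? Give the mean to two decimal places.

5.50

Sorted (descending): 90, 64, 63, 53, 48, 47, 47, 40, 30
The 2 values of 47 occupy positions 6–7 → each gets rank 6.
Group B values → pooled ranks: 47→6, 30→9, 48→5, 64→2
Mean rank = (6 + 9 + 5 + 2) / 4 = 5.50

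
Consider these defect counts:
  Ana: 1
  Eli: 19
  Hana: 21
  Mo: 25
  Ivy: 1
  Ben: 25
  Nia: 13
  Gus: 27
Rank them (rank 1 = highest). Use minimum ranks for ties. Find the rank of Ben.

Sorted (descending): 27, 25, 25, 21, 19, 13, 1, 1
The 2 values of 25 occupy positions 2–3 → each gets rank 2.
The 2 values of 1 occupy positions 7–8 → each gets rank 7.
Ben has value 25 → rank 2.

2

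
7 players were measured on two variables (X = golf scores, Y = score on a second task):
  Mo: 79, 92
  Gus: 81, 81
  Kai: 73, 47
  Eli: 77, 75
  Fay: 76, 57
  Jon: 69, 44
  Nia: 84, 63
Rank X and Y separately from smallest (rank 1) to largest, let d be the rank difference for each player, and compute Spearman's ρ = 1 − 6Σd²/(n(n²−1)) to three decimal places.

Ranks of variable 1: 5, 6, 2, 4, 3, 1, 7
Ranks of variable 2: 7, 6, 2, 5, 3, 1, 4
d = r₁ − r₂: -2, 0, 0, -1, 0, 0, 3
d²: 4, 0, 0, 1, 0, 0, 9; Σd² = 14
ρ = 1 − 6·14/(7·48) = 1 − 84/336 = 0.750

0.750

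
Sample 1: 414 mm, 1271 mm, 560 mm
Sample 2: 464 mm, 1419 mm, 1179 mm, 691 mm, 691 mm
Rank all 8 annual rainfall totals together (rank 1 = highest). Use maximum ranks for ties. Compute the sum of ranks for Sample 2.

Sorted (descending): 1419, 1271, 1179, 691, 691, 560, 464, 414
The 2 values of 691 occupy positions 4–5 → each gets rank 5.
Sample 2 values → pooled ranks: 464→7, 1419→1, 1179→3, 691→5, 691→5
Rank sum = 7 + 1 + 3 + 5 + 5 = 21

21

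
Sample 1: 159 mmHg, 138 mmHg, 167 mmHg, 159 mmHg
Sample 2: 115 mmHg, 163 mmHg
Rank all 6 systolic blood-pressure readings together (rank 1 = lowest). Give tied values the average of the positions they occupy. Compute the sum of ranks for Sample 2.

Sorted (ascending): 115, 138, 159, 159, 163, 167
The 2 values of 159 occupy positions 3–4 → average rank (3+4)/2 = 3.5.
Sample 2 values → pooled ranks: 115→1, 163→5
Rank sum = 1 + 5 = 6

6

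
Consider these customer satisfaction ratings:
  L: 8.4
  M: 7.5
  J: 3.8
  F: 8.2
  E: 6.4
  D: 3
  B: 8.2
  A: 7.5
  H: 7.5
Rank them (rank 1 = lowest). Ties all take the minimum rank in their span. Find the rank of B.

7

Sorted (ascending): 3, 3.8, 6.4, 7.5, 7.5, 7.5, 8.2, 8.2, 8.4
The 3 values of 7.5 occupy positions 4–6 → each gets rank 4.
The 2 values of 8.2 occupy positions 7–8 → each gets rank 7.
B has value 8.2 → rank 7.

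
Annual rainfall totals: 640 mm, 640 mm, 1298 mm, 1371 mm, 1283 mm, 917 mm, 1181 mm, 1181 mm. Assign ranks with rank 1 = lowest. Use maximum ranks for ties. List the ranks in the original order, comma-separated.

2, 2, 7, 8, 6, 3, 5, 5

Sorted (ascending): 640, 640, 917, 1181, 1181, 1283, 1298, 1371
The 2 values of 640 occupy positions 1–2 → each gets rank 2.
The 2 values of 1181 occupy positions 4–5 → each gets rank 5.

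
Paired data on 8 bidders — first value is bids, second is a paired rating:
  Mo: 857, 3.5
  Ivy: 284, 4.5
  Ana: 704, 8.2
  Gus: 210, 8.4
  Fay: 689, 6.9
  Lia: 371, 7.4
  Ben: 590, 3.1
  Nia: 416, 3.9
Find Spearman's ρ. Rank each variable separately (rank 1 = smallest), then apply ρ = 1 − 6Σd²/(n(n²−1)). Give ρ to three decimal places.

-0.381

Ranks of variable 1: 8, 2, 7, 1, 6, 3, 5, 4
Ranks of variable 2: 2, 4, 7, 8, 5, 6, 1, 3
d = r₁ − r₂: 6, -2, 0, -7, 1, -3, 4, 1
d²: 36, 4, 0, 49, 1, 9, 16, 1; Σd² = 116
ρ = 1 − 6·116/(8·63) = 1 − 696/504 = -0.381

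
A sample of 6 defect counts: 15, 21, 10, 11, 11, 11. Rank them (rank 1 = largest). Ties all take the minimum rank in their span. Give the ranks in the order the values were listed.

Sorted (descending): 21, 15, 11, 11, 11, 10
The 3 values of 11 occupy positions 3–5 → each gets rank 3.

2, 1, 6, 3, 3, 3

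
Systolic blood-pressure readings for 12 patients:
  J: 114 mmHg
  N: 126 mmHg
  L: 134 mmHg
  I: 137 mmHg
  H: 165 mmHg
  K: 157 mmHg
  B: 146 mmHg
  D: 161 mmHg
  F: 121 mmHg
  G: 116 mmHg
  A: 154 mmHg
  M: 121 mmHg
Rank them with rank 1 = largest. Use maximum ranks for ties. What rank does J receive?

Sorted (descending): 165, 161, 157, 154, 146, 137, 134, 126, 121, 121, 116, 114
The 2 values of 121 occupy positions 9–10 → each gets rank 10.
J has value 114 mmHg → rank 12.

12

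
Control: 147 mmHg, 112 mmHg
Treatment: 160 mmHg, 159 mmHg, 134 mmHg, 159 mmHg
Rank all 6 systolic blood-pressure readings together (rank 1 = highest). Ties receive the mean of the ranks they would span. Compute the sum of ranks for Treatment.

Sorted (descending): 160, 159, 159, 147, 134, 112
The 2 values of 159 occupy positions 2–3 → average rank (2+3)/2 = 2.5.
Treatment values → pooled ranks: 160→1, 159→2.5, 134→5, 159→2.5
Rank sum = 1 + 2.5 + 5 + 2.5 = 11

11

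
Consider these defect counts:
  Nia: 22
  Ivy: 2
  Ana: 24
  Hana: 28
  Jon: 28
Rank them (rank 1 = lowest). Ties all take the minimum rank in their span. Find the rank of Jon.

4

Sorted (ascending): 2, 22, 24, 28, 28
The 2 values of 28 occupy positions 4–5 → each gets rank 4.
Jon has value 28 → rank 4.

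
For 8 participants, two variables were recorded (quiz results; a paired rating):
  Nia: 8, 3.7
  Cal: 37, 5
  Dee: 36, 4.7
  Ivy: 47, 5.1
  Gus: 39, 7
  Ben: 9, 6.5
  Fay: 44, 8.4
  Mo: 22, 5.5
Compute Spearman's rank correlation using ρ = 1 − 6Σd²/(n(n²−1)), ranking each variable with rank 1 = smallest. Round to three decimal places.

0.452

Ranks of variable 1: 1, 5, 4, 8, 6, 2, 7, 3
Ranks of variable 2: 1, 3, 2, 4, 7, 6, 8, 5
d = r₁ − r₂: 0, 2, 2, 4, -1, -4, -1, -2
d²: 0, 4, 4, 16, 1, 16, 1, 4; Σd² = 46
ρ = 1 − 6·46/(8·63) = 1 − 276/504 = 0.452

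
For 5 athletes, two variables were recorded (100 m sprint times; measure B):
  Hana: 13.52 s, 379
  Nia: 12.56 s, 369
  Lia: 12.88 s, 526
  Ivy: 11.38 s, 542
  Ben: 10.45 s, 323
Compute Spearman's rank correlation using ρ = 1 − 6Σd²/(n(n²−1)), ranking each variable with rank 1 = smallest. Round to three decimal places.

0.300

Ranks of variable 1: 5, 3, 4, 2, 1
Ranks of variable 2: 3, 2, 4, 5, 1
d = r₁ − r₂: 2, 1, 0, -3, 0
d²: 4, 1, 0, 9, 0; Σd² = 14
ρ = 1 − 6·14/(5·24) = 1 − 84/120 = 0.300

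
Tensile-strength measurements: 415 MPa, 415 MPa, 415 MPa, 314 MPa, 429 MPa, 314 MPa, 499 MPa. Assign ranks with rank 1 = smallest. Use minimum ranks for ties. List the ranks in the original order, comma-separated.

Sorted (ascending): 314, 314, 415, 415, 415, 429, 499
The 2 values of 314 occupy positions 1–2 → each gets rank 1.
The 3 values of 415 occupy positions 3–5 → each gets rank 3.

3, 3, 3, 1, 6, 1, 7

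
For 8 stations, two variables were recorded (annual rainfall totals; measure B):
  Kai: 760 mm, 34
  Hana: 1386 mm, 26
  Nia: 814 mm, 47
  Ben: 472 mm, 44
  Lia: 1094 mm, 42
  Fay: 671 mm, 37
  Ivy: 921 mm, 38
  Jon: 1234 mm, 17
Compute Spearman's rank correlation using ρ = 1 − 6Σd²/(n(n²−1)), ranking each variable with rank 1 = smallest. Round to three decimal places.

Ranks of variable 1: 3, 8, 4, 1, 6, 2, 5, 7
Ranks of variable 2: 3, 2, 8, 7, 6, 4, 5, 1
d = r₁ − r₂: 0, 6, -4, -6, 0, -2, 0, 6
d²: 0, 36, 16, 36, 0, 4, 0, 36; Σd² = 128
ρ = 1 − 6·128/(8·63) = 1 − 768/504 = -0.524

-0.524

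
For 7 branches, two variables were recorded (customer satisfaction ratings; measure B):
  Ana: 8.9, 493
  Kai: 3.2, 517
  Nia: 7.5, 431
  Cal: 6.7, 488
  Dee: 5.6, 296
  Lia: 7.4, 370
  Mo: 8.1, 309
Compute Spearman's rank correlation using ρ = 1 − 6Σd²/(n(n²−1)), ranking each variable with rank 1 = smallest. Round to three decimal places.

-0.071

Ranks of variable 1: 7, 1, 5, 3, 2, 4, 6
Ranks of variable 2: 6, 7, 4, 5, 1, 3, 2
d = r₁ − r₂: 1, -6, 1, -2, 1, 1, 4
d²: 1, 36, 1, 4, 1, 1, 16; Σd² = 60
ρ = 1 − 6·60/(7·48) = 1 − 360/336 = -0.071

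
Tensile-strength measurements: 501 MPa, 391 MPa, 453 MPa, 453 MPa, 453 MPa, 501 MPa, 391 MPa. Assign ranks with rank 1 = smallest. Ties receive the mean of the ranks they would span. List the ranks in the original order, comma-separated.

6.5, 1.5, 4, 4, 4, 6.5, 1.5

Sorted (ascending): 391, 391, 453, 453, 453, 501, 501
The 2 values of 391 occupy positions 1–2 → average rank (1+2)/2 = 1.5.
The 3 values of 453 occupy positions 3–5 → average rank 4.
The 2 values of 501 occupy positions 6–7 → average rank (6+7)/2 = 6.5.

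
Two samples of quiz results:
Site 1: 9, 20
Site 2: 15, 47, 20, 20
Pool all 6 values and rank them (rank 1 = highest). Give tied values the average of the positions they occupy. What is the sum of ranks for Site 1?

9

Sorted (descending): 47, 20, 20, 20, 15, 9
The 3 values of 20 occupy positions 2–4 → average rank 3.
Site 1 values → pooled ranks: 9→6, 20→3
Rank sum = 6 + 3 = 9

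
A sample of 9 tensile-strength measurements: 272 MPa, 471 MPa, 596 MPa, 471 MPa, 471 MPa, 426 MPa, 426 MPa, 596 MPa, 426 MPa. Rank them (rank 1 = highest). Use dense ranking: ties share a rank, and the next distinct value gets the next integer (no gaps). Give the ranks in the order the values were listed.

4, 2, 1, 2, 2, 3, 3, 1, 3

Sorted (descending): 596, 596, 471, 471, 471, 426, 426, 426, 272
The 2 values of 596 share dense rank 1.
The 3 values of 471 share dense rank 2.
The 3 values of 426 share dense rank 3.
Remaining distinct values take the next consecutive integers.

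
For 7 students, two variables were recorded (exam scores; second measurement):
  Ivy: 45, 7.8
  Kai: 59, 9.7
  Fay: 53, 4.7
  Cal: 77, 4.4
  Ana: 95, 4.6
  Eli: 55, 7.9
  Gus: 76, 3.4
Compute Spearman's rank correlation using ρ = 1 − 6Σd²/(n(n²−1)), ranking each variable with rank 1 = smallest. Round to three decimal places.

-0.536

Ranks of variable 1: 1, 4, 2, 6, 7, 3, 5
Ranks of variable 2: 5, 7, 4, 2, 3, 6, 1
d = r₁ − r₂: -4, -3, -2, 4, 4, -3, 4
d²: 16, 9, 4, 16, 16, 9, 16; Σd² = 86
ρ = 1 − 6·86/(7·48) = 1 − 516/336 = -0.536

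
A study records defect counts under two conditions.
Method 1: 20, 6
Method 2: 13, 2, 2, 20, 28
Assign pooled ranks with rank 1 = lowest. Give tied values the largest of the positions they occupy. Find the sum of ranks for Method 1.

Sorted (ascending): 2, 2, 6, 13, 20, 20, 28
The 2 values of 2 occupy positions 1–2 → each gets rank 2.
The 2 values of 20 occupy positions 5–6 → each gets rank 6.
Method 1 values → pooled ranks: 20→6, 6→3
Rank sum = 6 + 3 = 9

9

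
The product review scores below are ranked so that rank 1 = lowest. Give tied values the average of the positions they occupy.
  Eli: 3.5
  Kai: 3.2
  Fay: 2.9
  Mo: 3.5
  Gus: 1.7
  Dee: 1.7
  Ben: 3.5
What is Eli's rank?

Sorted (ascending): 1.7, 1.7, 2.9, 3.2, 3.5, 3.5, 3.5
The 2 values of 1.7 occupy positions 1–2 → average rank (1+2)/2 = 1.5.
The 3 values of 3.5 occupy positions 5–7 → average rank 6.
Eli has value 3.5 → rank 6.

6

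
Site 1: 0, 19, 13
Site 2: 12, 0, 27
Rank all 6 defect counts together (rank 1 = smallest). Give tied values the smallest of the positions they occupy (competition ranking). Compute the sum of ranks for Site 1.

10

Sorted (ascending): 0, 0, 12, 13, 19, 27
The 2 values of 0 occupy positions 1–2 → each gets rank 1.
Site 1 values → pooled ranks: 0→1, 19→5, 13→4
Rank sum = 1 + 5 + 4 = 10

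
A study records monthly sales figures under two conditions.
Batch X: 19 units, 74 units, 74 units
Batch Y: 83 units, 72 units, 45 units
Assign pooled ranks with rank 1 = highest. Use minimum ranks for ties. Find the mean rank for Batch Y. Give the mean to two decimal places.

3.33

Sorted (descending): 83, 74, 74, 72, 45, 19
The 2 values of 74 occupy positions 2–3 → each gets rank 2.
Batch Y values → pooled ranks: 83→1, 72→4, 45→5
Mean rank = (1 + 4 + 5) / 3 = 3.33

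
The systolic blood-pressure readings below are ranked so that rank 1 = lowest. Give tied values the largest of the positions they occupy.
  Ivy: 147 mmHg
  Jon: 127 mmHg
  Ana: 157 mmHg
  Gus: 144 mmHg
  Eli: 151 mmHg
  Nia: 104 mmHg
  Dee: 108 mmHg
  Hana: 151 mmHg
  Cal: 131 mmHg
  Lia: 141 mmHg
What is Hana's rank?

Sorted (ascending): 104, 108, 127, 131, 141, 144, 147, 151, 151, 157
The 2 values of 151 occupy positions 8–9 → each gets rank 9.
Hana has value 151 mmHg → rank 9.

9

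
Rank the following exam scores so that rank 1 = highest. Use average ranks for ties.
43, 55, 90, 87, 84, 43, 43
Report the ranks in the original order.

6, 4, 1, 2, 3, 6, 6

Sorted (descending): 90, 87, 84, 55, 43, 43, 43
The 3 values of 43 occupy positions 5–7 → average rank 6.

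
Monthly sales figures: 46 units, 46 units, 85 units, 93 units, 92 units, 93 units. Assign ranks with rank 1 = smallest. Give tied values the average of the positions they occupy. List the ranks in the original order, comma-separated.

Sorted (ascending): 46, 46, 85, 92, 93, 93
The 2 values of 46 occupy positions 1–2 → average rank (1+2)/2 = 1.5.
The 2 values of 93 occupy positions 5–6 → average rank (5+6)/2 = 5.5.

1.5, 1.5, 3, 5.5, 4, 5.5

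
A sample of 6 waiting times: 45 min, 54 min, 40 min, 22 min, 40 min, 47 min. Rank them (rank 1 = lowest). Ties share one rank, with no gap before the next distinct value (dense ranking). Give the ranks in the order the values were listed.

3, 5, 2, 1, 2, 4

Sorted (ascending): 22, 40, 40, 45, 47, 54
The 2 values of 40 share dense rank 2.
Remaining distinct values take the next consecutive integers.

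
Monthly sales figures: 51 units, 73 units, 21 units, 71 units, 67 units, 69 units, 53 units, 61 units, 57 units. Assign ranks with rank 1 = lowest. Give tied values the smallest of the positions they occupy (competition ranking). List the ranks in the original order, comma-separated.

2, 9, 1, 8, 6, 7, 3, 5, 4

Sorted (ascending): 21, 51, 53, 57, 61, 67, 69, 71, 73
No ties — each value takes its position as its rank.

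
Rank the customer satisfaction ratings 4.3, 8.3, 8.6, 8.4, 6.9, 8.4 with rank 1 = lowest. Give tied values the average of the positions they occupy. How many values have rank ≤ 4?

Sorted (ascending): 4.3, 6.9, 8.3, 8.4, 8.4, 8.6
The 2 values of 8.4 occupy positions 4–5 → average rank (4+5)/2 = 4.5.
Ranks ≤ 4: {1, 2, 3} → 3 values.

3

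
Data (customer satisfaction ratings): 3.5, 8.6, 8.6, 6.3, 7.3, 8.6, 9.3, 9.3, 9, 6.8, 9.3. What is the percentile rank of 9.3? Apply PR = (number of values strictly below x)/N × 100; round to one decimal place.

N = 11.
Strictly below 9.3: 8. Equal to 9.3: 3.
PR = 8/11 × 100 = 72.7

72.7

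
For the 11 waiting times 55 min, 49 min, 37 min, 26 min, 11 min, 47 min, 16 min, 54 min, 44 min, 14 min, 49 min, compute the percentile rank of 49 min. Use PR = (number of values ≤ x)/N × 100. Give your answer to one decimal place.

N = 11.
Strictly below 49: 7. Equal to 49: 2.
PR = 9/11 × 100 = 81.8

81.8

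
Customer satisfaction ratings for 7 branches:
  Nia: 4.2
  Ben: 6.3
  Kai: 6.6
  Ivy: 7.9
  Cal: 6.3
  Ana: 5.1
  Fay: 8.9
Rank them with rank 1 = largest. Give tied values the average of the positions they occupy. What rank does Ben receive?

4.5

Sorted (descending): 8.9, 7.9, 6.6, 6.3, 6.3, 5.1, 4.2
The 2 values of 6.3 occupy positions 4–5 → average rank (4+5)/2 = 4.5.
Ben has value 6.3 → rank 4.5.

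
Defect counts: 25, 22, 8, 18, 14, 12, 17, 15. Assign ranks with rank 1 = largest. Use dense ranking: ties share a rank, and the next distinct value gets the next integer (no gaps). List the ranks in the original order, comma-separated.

Sorted (descending): 25, 22, 18, 17, 15, 14, 12, 8
No ties — each value takes its position as its rank.

1, 2, 8, 3, 6, 7, 4, 5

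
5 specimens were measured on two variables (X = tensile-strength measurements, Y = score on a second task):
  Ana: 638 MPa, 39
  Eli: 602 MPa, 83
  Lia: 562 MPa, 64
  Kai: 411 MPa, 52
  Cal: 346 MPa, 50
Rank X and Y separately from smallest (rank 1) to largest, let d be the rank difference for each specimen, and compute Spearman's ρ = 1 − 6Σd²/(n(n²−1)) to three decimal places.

0.000

Ranks of variable 1: 5, 4, 3, 2, 1
Ranks of variable 2: 1, 5, 4, 3, 2
d = r₁ − r₂: 4, -1, -1, -1, -1
d²: 16, 1, 1, 1, 1; Σd² = 20
ρ = 1 − 6·20/(5·24) = 1 − 120/120 = 0.000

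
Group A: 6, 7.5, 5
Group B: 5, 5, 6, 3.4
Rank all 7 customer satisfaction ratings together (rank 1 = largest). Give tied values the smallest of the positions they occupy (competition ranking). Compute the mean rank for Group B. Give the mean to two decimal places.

Sorted (descending): 7.5, 6, 6, 5, 5, 5, 3.4
The 2 values of 6 occupy positions 2–3 → each gets rank 2.
The 3 values of 5 occupy positions 4–6 → each gets rank 4.
Group B values → pooled ranks: 5→4, 5→4, 6→2, 3.4→7
Mean rank = (4 + 4 + 2 + 7) / 4 = 4.25

4.25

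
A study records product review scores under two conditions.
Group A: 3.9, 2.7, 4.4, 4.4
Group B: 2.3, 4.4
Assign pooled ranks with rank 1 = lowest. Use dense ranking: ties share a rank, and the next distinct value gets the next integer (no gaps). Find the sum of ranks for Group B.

Sorted (ascending): 2.3, 2.7, 3.9, 4.4, 4.4, 4.4
The 3 values of 4.4 share dense rank 4.
Remaining distinct values take the next consecutive integers.
Group B values → pooled ranks: 2.3→1, 4.4→4
Rank sum = 1 + 4 = 5

5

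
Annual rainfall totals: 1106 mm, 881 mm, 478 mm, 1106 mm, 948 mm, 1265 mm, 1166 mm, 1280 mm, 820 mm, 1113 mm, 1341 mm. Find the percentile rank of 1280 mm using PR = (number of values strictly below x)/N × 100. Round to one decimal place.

N = 11.
Strictly below 1280: 9. Equal to 1280: 1.
PR = 9/11 × 100 = 81.8

81.8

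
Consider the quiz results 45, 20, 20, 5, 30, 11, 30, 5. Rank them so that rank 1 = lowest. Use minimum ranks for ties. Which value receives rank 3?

Sorted (ascending): 5, 5, 11, 20, 20, 30, 30, 45
The 2 values of 5 occupy positions 1–2 → each gets rank 1.
The 2 values of 20 occupy positions 4–5 → each gets rank 4.
The 2 values of 30 occupy positions 6–7 → each gets rank 6.
Rank 3 → value 11.

11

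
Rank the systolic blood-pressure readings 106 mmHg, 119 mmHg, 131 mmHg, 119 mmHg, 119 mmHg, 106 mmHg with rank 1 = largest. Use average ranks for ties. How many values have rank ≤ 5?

Sorted (descending): 131, 119, 119, 119, 106, 106
The 3 values of 119 occupy positions 2–4 → average rank 3.
The 2 values of 106 occupy positions 5–6 → average rank (5+6)/2 = 5.5.
Ranks ≤ 5: {1, 3, 3, 3} → 4 values.

4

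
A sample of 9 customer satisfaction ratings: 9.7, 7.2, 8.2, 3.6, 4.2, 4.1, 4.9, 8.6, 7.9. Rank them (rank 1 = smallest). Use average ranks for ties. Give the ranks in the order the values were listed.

Sorted (ascending): 3.6, 4.1, 4.2, 4.9, 7.2, 7.9, 8.2, 8.6, 9.7
No ties — each value takes its position as its rank.

9, 5, 7, 1, 3, 2, 4, 8, 6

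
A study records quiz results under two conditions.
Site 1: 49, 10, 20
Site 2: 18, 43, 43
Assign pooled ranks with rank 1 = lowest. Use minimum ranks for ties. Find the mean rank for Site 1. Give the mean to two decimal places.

3.33

Sorted (ascending): 10, 18, 20, 43, 43, 49
The 2 values of 43 occupy positions 4–5 → each gets rank 4.
Site 1 values → pooled ranks: 49→6, 10→1, 20→3
Mean rank = (6 + 1 + 3) / 3 = 3.33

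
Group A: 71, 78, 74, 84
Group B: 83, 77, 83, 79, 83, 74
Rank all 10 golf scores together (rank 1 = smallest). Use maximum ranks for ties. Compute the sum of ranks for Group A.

Sorted (ascending): 71, 74, 74, 77, 78, 79, 83, 83, 83, 84
The 2 values of 74 occupy positions 2–3 → each gets rank 3.
The 3 values of 83 occupy positions 7–9 → each gets rank 9.
Group A values → pooled ranks: 71→1, 78→5, 74→3, 84→10
Rank sum = 1 + 5 + 3 + 10 = 19

19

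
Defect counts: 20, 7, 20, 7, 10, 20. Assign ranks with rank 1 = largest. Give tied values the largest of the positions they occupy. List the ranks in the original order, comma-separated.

3, 6, 3, 6, 4, 3

Sorted (descending): 20, 20, 20, 10, 7, 7
The 3 values of 20 occupy positions 1–3 → each gets rank 3.
The 2 values of 7 occupy positions 5–6 → each gets rank 6.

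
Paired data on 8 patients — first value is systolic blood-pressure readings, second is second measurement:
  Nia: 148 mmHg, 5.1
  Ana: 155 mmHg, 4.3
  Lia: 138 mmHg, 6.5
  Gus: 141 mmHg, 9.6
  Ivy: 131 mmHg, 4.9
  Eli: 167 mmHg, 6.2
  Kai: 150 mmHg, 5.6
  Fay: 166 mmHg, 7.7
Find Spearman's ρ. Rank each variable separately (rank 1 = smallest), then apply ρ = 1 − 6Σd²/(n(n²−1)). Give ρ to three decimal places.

Ranks of variable 1: 4, 6, 2, 3, 1, 8, 5, 7
Ranks of variable 2: 3, 1, 6, 8, 2, 5, 4, 7
d = r₁ − r₂: 1, 5, -4, -5, -1, 3, 1, 0
d²: 1, 25, 16, 25, 1, 9, 1, 0; Σd² = 78
ρ = 1 − 6·78/(8·63) = 1 − 468/504 = 0.071

0.071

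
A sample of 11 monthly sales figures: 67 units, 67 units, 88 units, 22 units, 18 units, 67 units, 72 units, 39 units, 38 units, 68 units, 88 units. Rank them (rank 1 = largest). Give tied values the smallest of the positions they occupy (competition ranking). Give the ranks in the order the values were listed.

5, 5, 1, 10, 11, 5, 3, 8, 9, 4, 1

Sorted (descending): 88, 88, 72, 68, 67, 67, 67, 39, 38, 22, 18
The 2 values of 88 occupy positions 1–2 → each gets rank 1.
The 3 values of 67 occupy positions 5–7 → each gets rank 5.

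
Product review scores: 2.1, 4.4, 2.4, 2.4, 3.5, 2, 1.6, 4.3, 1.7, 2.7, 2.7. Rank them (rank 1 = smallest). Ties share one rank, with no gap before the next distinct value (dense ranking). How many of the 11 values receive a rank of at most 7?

Sorted (ascending): 1.6, 1.7, 2, 2.1, 2.4, 2.4, 2.7, 2.7, 3.5, 4.3, 4.4
The 2 values of 2.4 share dense rank 5.
The 2 values of 2.7 share dense rank 6.
Remaining distinct values take the next consecutive integers.
Ranks ≤ 7: {1, 2, 3, 4, 5, 5, 6, 6, 7} → 9 values.

9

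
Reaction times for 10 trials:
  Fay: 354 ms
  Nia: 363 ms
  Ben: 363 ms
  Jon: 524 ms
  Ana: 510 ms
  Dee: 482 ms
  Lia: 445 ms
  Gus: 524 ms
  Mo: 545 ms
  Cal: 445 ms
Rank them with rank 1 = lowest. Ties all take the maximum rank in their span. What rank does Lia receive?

Sorted (ascending): 354, 363, 363, 445, 445, 482, 510, 524, 524, 545
The 2 values of 363 occupy positions 2–3 → each gets rank 3.
The 2 values of 445 occupy positions 4–5 → each gets rank 5.
The 2 values of 524 occupy positions 8–9 → each gets rank 9.
Lia has value 445 ms → rank 5.

5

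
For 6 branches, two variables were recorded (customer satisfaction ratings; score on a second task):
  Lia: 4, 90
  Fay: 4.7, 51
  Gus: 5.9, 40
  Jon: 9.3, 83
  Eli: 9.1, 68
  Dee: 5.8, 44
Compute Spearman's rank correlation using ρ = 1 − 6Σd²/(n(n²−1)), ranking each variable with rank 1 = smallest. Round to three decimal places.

Ranks of variable 1: 1, 2, 4, 6, 5, 3
Ranks of variable 2: 6, 3, 1, 5, 4, 2
d = r₁ − r₂: -5, -1, 3, 1, 1, 1
d²: 25, 1, 9, 1, 1, 1; Σd² = 38
ρ = 1 − 6·38/(6·35) = 1 − 228/210 = -0.086

-0.086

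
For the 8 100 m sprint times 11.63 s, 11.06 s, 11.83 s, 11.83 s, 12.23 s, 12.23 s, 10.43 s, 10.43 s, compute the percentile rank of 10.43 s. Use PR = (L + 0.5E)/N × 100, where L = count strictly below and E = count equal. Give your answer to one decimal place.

N = 8.
Strictly below 10.43: 0. Equal to 10.43: 2.
PR = (0 + 0.5·2)/8 × 100 = 12.5

12.5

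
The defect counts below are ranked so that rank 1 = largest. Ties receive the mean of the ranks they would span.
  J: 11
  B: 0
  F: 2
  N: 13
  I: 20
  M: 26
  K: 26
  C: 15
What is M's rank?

1.5

Sorted (descending): 26, 26, 20, 15, 13, 11, 2, 0
The 2 values of 26 occupy positions 1–2 → average rank (1+2)/2 = 1.5.
M has value 26 → rank 1.5.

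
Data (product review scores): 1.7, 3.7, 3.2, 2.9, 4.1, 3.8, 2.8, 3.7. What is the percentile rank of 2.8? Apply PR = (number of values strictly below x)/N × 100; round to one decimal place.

12.5

N = 8.
Strictly below 2.8: 1. Equal to 2.8: 1.
PR = 1/8 × 100 = 12.5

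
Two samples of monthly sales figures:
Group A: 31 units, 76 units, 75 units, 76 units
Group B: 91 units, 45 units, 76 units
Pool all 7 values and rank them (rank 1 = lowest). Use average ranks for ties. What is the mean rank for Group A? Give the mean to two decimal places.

Sorted (ascending): 31, 45, 75, 76, 76, 76, 91
The 3 values of 76 occupy positions 4–6 → average rank 5.
Group A values → pooled ranks: 31→1, 76→5, 75→3, 76→5
Mean rank = (1 + 5 + 3 + 5) / 4 = 3.50

3.50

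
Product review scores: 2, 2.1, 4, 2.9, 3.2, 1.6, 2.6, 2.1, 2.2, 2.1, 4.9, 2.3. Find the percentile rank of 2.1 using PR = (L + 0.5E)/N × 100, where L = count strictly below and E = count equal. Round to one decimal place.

N = 12.
Strictly below 2.1: 2. Equal to 2.1: 3.
PR = (2 + 0.5·3)/12 × 100 = 29.2

29.2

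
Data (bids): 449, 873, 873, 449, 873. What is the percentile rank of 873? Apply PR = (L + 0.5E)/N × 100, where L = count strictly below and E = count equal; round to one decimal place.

70.0

N = 5.
Strictly below 873: 2. Equal to 873: 3.
PR = (2 + 0.5·3)/5 × 100 = 70.0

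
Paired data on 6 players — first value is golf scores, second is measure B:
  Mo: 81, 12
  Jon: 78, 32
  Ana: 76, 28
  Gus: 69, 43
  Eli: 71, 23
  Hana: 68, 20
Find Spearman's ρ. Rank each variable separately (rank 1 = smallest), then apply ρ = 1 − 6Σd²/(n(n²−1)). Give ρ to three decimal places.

-0.200

Ranks of variable 1: 6, 5, 4, 2, 3, 1
Ranks of variable 2: 1, 5, 4, 6, 3, 2
d = r₁ − r₂: 5, 0, 0, -4, 0, -1
d²: 25, 0, 0, 16, 0, 1; Σd² = 42
ρ = 1 − 6·42/(6·35) = 1 − 252/210 = -0.200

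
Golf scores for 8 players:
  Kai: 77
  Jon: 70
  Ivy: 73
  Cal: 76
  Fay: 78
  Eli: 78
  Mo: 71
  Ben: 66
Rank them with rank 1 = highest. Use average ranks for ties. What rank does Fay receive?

Sorted (descending): 78, 78, 77, 76, 73, 71, 70, 66
The 2 values of 78 occupy positions 1–2 → average rank (1+2)/2 = 1.5.
Fay has value 78 → rank 1.5.

1.5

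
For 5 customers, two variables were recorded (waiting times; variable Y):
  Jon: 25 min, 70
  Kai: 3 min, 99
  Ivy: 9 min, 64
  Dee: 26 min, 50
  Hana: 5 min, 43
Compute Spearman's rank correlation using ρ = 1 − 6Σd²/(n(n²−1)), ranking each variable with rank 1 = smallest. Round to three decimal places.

Ranks of variable 1: 4, 1, 3, 5, 2
Ranks of variable 2: 4, 5, 3, 2, 1
d = r₁ − r₂: 0, -4, 0, 3, 1
d²: 0, 16, 0, 9, 1; Σd² = 26
ρ = 1 − 6·26/(5·24) = 1 − 156/120 = -0.300

-0.300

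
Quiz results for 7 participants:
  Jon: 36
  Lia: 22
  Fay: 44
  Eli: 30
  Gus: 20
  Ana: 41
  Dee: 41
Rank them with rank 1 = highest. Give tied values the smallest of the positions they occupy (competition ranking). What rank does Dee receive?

Sorted (descending): 44, 41, 41, 36, 30, 22, 20
The 2 values of 41 occupy positions 2–3 → each gets rank 2.
Dee has value 41 → rank 2.

2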